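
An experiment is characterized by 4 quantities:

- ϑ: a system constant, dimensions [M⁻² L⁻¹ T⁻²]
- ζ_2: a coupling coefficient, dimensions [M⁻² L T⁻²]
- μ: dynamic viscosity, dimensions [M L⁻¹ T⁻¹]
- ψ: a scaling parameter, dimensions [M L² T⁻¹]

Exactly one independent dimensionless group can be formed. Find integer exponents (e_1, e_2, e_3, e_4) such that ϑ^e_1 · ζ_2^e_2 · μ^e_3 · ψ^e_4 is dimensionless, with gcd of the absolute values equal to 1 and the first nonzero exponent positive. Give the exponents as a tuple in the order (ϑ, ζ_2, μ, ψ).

M: e_1·(-2) + e_2·(-2) + e_3·(1) + e_4·(1) = 0
L: e_1·(-1) + e_2·(1) + e_3·(-1) + e_4·(2) = 0
T: e_1·(-2) + e_2·(-2) + e_3·(-1) + e_4·(-1) = 0
Solving this homogeneous linear system for the smallest-integer solution (first nonzero entry positive) gives (3, -3, -2, 2).

(3, -3, -2, 2)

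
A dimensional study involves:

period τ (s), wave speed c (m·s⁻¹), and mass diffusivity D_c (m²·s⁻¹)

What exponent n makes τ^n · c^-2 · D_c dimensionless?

-1

Balance the T exponent: (1)·n from τ, plus −2·(-1) + (-1) = 1 from the rest, must sum to zero.
n + 1 = 0, so n = -1.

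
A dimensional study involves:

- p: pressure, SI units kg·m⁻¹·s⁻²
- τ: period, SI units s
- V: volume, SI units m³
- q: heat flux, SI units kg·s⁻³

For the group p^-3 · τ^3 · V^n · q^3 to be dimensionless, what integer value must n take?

Balance the L exponent: (3)·n from V, plus −3·(-1) + 3·(0) + 3·(0) = 3 from the rest, must sum to zero.
3n + 3 = 0, so n = -1.

-1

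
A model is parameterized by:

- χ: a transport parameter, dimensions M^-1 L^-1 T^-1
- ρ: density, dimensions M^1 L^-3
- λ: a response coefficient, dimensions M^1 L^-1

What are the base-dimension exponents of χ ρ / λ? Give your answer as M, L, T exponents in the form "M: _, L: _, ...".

Collect each base-dimension exponent across the product:
  M: (-1) + (1) − (1) = -1
  L: (-1) + (-3) − (-1) = -3
  T: (-1) + (0) − (0) = -1
So the dimensions are [M⁻¹ L⁻³ T⁻¹].

M: -1, L: -3, T: -1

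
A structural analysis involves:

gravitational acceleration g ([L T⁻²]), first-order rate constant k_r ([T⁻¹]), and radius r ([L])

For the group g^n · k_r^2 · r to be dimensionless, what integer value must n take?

-1

Balance the L exponent: (1)·n from g, plus 2·(0) + (1) = 1 from the rest, must sum to zero.
n + 1 = 0, so n = -1.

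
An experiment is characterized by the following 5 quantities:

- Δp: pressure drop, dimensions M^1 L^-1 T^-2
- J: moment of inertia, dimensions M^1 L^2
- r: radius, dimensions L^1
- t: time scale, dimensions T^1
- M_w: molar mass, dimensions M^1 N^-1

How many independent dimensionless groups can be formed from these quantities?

1

There are 5 variables and 4 base dimensions (M, L, T, N).
The dimension matrix has rank 4.
Independent dimensionless groups: 5 − 4 = 1.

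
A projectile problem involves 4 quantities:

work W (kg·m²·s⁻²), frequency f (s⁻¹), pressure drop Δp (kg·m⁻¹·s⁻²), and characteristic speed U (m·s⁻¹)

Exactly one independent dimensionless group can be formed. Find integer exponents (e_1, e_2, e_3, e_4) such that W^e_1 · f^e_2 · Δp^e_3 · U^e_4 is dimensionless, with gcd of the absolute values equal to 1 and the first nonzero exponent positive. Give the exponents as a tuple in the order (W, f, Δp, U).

M: e_1·(1) + e_2·(0) + e_3·(1) + e_4·(0) = 0
L: e_1·(2) + e_2·(0) + e_3·(-1) + e_4·(1) = 0
T: e_1·(-2) + e_2·(-1) + e_3·(-2) + e_4·(-1) = 0
Solving this homogeneous linear system for the smallest-integer solution (first nonzero entry positive) gives (1, 3, -1, -3).

(1, 3, -1, -3)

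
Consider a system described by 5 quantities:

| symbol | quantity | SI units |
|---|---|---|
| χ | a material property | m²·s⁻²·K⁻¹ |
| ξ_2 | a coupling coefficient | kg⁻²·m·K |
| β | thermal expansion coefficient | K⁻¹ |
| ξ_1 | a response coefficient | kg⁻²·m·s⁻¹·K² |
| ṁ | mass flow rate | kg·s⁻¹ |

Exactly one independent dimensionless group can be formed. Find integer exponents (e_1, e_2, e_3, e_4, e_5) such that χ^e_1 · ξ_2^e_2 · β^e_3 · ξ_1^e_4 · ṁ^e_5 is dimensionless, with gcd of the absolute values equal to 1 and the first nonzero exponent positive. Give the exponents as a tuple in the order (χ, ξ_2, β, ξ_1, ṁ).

M: e_1·(0) + e_2·(-2) + e_3·(0) + e_4·(-2) + e_5·(1) = 0
L: e_1·(2) + e_2·(1) + e_3·(0) + e_4·(1) + e_5·(0) = 0
T: e_1·(-2) + e_2·(0) + e_3·(0) + e_4·(-1) + e_5·(-1) = 0
Θ: e_1·(-1) + e_2·(1) + e_3·(-1) + e_4·(2) + e_5·(0) = 0
Solving this homogeneous linear system for the smallest-integer solution (first nonzero entry positive) gives (1, -4, -1, 2, -4).

(1, -4, -1, 2, -4)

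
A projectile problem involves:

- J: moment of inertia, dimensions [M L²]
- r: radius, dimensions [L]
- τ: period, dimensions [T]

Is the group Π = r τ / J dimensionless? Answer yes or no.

Sum the exponent of each base dimension across the product:
  M: −[J]_M + [r]_M + [τ]_M = −(1) + (0) + (0) = -1
  L: −[J]_L + [r]_L + [τ]_L = −(2) + (1) + (0) = -1
  T: −[J]_T + [r]_T + [τ]_T = −(0) + (0) + (1) = 1
Net dimensions [M⁻¹ L⁻¹ T] ≠ [1] — not dimensionless.

no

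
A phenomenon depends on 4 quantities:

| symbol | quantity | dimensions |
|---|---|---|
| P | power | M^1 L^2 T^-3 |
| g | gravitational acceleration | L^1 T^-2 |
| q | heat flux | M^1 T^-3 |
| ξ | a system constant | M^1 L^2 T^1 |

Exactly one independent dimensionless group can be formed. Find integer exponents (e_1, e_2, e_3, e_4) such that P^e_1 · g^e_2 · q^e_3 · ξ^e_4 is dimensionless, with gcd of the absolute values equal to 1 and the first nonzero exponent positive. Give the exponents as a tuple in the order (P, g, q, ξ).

M: e_1·(1) + e_2·(0) + e_3·(1) + e_4·(1) = 0
L: e_1·(2) + e_2·(1) + e_3·(0) + e_4·(2) = 0
T: e_1·(-3) + e_2·(-2) + e_3·(-3) + e_4·(1) = 0
Solving this homogeneous linear system for the smallest-integer solution (first nonzero entry positive) gives (2, -2, -1, -1).

(2, -2, -1, -1)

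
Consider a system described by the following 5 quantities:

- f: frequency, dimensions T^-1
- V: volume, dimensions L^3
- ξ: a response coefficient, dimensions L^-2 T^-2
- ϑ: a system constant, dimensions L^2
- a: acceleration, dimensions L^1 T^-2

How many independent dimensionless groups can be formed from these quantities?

There are 5 variables and 2 base dimensions (L, T).
The dimension matrix has rank 2.
Independent dimensionless groups: 5 − 2 = 3.

3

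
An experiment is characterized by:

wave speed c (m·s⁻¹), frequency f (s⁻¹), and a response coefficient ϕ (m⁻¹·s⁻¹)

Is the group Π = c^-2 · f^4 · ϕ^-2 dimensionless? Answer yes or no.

yes

Sum the exponent of each base dimension across the product:
  M: −2·[c]_M + 4·[f]_M − 2·[ϕ]_M = −2·(0) + 4·(0) − 2·(0) = 0
  L: −2·[c]_L + 4·[f]_L − 2·[ϕ]_L = −2·(1) + 4·(0) − 2·(-1) = 0
  T: −2·[c]_T + 4·[f]_T − 2·[ϕ]_T = −2·(-1) + 4·(-1) − 2·(-1) = 0
All base exponents vanish — dimensionless.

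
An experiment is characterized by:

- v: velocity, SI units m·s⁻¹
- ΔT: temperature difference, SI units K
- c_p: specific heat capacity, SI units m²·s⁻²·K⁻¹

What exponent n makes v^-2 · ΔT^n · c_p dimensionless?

1

Balance the Θ exponent: (1)·n from ΔT, plus −2·(0) + (-1) = -1 from the rest, must sum to zero.
n − 1 = 0, so n = 1.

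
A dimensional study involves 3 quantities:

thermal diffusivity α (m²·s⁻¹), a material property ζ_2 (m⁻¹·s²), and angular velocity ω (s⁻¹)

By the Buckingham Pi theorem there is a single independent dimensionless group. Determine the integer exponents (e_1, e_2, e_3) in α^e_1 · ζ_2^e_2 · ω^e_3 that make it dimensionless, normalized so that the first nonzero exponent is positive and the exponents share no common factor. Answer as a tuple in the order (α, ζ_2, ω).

(1, 2, 3)

L: e_1·(2) + e_2·(-1) + e_3·(0) = 0
T: e_1·(-1) + e_2·(2) + e_3·(-1) = 0
Solving this homogeneous linear system for the smallest-integer solution (first nonzero entry positive) gives (1, 2, 3).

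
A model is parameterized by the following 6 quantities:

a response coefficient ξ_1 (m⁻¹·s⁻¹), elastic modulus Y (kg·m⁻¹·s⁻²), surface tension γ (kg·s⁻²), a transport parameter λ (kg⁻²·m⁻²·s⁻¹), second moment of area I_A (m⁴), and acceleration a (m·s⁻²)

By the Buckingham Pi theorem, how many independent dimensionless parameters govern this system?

3

There are 6 variables and 3 base dimensions (M, L, T).
The dimension matrix has rank 3.
Independent dimensionless groups: 6 − 3 = 3.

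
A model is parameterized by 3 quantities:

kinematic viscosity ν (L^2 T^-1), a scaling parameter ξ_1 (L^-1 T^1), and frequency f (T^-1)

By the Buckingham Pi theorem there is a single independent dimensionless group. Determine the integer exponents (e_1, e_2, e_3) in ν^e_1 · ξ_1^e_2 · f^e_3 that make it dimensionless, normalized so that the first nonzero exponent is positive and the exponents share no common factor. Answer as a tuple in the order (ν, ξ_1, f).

(1, 2, 1)

L: e_1·(2) + e_2·(-1) + e_3·(0) = 0
T: e_1·(-1) + e_2·(1) + e_3·(-1) = 0
Solving this homogeneous linear system for the smallest-integer solution (first nonzero entry positive) gives (1, 2, 1).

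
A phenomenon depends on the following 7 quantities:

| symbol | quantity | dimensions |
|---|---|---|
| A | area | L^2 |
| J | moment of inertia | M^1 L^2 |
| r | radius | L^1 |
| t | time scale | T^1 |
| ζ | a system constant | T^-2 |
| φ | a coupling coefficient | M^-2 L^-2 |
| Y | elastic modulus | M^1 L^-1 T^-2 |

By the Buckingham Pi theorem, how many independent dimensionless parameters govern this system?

There are 7 variables and 3 base dimensions (M, L, T).
The dimension matrix has rank 3.
Independent dimensionless groups: 7 − 3 = 4.

4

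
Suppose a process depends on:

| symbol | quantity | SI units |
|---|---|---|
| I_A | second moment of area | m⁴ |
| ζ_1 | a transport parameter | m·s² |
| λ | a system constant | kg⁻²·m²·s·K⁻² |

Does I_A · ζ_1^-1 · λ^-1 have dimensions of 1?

no

Sum the exponent of each base dimension across the product:
  M: [I_A]_M − [ζ_1]_M − [λ]_M = (0) − (0) − (-2) = 2
  L: [I_A]_L − [ζ_1]_L − [λ]_L = (4) − (1) − (2) = 1
  T: [I_A]_T − [ζ_1]_T − [λ]_T = (0) − (2) − (1) = -3
  Θ: [I_A]_Θ − [ζ_1]_Θ − [λ]_Θ = (0) − (0) − (-2) = 2
Net dimensions [M² L T⁻³ Θ²] ≠ [1] — not dimensionless.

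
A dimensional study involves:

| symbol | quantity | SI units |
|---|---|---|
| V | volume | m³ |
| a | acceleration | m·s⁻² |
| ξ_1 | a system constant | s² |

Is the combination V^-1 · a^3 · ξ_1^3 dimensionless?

yes

Sum the exponent of each base dimension across the product:
  L: −[V]_L + 3·[a]_L + 3·[ξ_1]_L = −(3) + 3·(1) + 3·(0) = 0
  T: −[V]_T + 3·[a]_T + 3·[ξ_1]_T = −(0) + 3·(-2) + 3·(2) = 0
All base exponents vanish — dimensionless.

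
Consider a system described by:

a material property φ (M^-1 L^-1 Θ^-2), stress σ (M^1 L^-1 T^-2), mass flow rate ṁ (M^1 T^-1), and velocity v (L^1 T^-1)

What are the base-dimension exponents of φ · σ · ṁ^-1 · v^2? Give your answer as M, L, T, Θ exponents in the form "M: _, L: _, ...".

M: -1, L: 0, T: -3, Θ: -2

Collect each base-dimension exponent across the product:
  M: (-1) + (1) − (1) + 2·(0) = -1
  L: (-1) + (-1) − (0) + 2·(1) = 0
  T: (0) + (-2) − (-1) + 2·(-1) = -3
  Θ: (-2) + (0) − (0) + 2·(0) = -2
So the dimensions are [M⁻¹ T⁻³ Θ⁻²].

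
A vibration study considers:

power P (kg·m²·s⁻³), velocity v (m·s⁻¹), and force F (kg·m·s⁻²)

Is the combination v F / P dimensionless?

Sum the exponent of each base dimension across the product:
  M: −[P]_M + [v]_M + [F]_M = −(1) + (0) + (1) = 0
  L: −[P]_L + [v]_L + [F]_L = −(2) + (1) + (1) = 0
  T: −[P]_T + [v]_T + [F]_T = −(-3) + (-1) + (-2) = 0
All base exponents vanish — dimensionless.

yes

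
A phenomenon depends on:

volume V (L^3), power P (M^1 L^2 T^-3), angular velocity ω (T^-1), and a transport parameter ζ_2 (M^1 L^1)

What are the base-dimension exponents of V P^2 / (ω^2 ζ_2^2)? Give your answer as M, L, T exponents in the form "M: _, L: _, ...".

M: 0, L: 5, T: -4

Collect each base-dimension exponent across the product:
  M: (0) + 2·(1) − 2·(0) − 2·(1) = 0
  L: (3) + 2·(2) − 2·(0) − 2·(1) = 5
  T: (0) + 2·(-3) − 2·(-1) − 2·(0) = -4
So the dimensions are [L⁵ T⁻⁴].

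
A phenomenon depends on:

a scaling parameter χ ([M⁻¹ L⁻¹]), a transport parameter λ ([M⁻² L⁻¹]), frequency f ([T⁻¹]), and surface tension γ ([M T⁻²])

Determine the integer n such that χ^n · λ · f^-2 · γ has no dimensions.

-1

Balance the M exponent: (-1)·n from χ, plus (-2) − 2·(0) + (1) = -1 from the rest, must sum to zero.
−n − 1 = 0, so n = -1.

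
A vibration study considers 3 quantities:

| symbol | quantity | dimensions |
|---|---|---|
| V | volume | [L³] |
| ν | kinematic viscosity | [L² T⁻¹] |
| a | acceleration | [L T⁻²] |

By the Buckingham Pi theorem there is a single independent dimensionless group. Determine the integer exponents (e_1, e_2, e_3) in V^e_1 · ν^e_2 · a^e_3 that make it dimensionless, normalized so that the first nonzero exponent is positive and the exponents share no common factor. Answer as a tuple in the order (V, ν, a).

L: e_1·(3) + e_2·(2) + e_3·(1) = 0
T: e_1·(0) + e_2·(-1) + e_3·(-2) = 0
Solving this homogeneous linear system for the smallest-integer solution (first nonzero entry positive) gives (1, -2, 1).

(1, -2, 1)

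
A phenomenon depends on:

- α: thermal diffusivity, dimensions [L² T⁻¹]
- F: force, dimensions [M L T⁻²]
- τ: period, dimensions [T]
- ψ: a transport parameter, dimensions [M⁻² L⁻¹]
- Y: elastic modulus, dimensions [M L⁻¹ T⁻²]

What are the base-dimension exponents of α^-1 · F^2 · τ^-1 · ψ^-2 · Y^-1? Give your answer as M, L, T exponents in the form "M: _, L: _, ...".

M: 5, L: 3, T: -2

Collect each base-dimension exponent across the product:
  M: −(0) + 2·(1) − (0) − 2·(-2) − (1) = 5
  L: −(2) + 2·(1) − (0) − 2·(-1) − (-1) = 3
  T: −(-1) + 2·(-2) − (1) − 2·(0) − (-2) = -2
So the dimensions are [M⁵ L³ T⁻²].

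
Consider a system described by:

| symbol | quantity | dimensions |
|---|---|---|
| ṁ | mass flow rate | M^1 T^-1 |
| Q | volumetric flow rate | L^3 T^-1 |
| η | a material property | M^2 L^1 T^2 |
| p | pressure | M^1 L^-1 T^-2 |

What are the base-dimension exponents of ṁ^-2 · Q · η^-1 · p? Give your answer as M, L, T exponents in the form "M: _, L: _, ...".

Collect each base-dimension exponent across the product:
  M: −2·(1) + (0) − (2) + (1) = -3
  L: −2·(0) + (3) − (1) + (-1) = 1
  T: −2·(-1) + (-1) − (2) + (-2) = -3
So the dimensions are [M⁻³ L T⁻³].

M: -3, L: 1, T: -3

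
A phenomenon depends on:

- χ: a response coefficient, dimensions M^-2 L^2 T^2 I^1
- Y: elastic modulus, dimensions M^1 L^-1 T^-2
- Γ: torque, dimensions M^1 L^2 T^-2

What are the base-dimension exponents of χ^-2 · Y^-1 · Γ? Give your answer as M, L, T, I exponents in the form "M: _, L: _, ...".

Collect each base-dimension exponent across the product:
  M: −2·(-2) − (1) + (1) = 4
  L: −2·(2) − (-1) + (2) = -1
  T: −2·(2) − (-2) + (-2) = -4
  I: −2·(1) − (0) + (0) = -2
So the dimensions are [M⁴ L⁻¹ T⁻⁴ I⁻²].

M: 4, L: -1, T: -4, I: -2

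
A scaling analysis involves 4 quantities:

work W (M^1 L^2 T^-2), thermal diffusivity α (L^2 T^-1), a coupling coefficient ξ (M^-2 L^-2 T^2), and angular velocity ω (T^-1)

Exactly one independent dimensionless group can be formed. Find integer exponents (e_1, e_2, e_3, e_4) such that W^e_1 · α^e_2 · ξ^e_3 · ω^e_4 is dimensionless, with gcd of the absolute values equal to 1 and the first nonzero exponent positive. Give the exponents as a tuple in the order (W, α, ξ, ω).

M: e_1·(1) + e_2·(0) + e_3·(-2) + e_4·(0) = 0
L: e_1·(2) + e_2·(2) + e_3·(-2) + e_4·(0) = 0
T: e_1·(-2) + e_2·(-1) + e_3·(2) + e_4·(-1) = 0
Solving this homogeneous linear system for the smallest-integer solution (first nonzero entry positive) gives (2, -1, 1, -1).

(2, -1, 1, -1)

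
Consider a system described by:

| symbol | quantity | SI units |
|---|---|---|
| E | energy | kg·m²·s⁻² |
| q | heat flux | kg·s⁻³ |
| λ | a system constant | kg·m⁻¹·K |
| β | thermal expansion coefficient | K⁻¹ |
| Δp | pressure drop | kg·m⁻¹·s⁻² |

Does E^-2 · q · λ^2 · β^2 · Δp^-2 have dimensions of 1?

no

Sum the exponent of each base dimension across the product:
  M: −2·[E]_M + [q]_M + 2·[λ]_M + 2·[β]_M − 2·[Δp]_M = −2·(1) + (1) + 2·(1) + 2·(0) − 2·(1) = -1
  L: −2·[E]_L + [q]_L + 2·[λ]_L + 2·[β]_L − 2·[Δp]_L = −2·(2) + (0) + 2·(-1) + 2·(0) − 2·(-1) = -4
  T: −2·[E]_T + [q]_T + 2·[λ]_T + 2·[β]_T − 2·[Δp]_T = −2·(-2) + (-3) + 2·(0) + 2·(0) − 2·(-2) = 5
  Θ: −2·[E]_Θ + [q]_Θ + 2·[λ]_Θ + 2·[β]_Θ − 2·[Δp]_Θ = −2·(0) + (0) + 2·(1) + 2·(-1) − 2·(0) = 0
Net dimensions [M⁻¹ L⁻⁴ T⁵] ≠ [1] — not dimensionless.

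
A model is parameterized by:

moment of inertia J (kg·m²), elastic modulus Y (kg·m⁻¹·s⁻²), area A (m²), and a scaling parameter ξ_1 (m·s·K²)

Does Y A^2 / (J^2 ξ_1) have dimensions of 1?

no

Sum the exponent of each base dimension across the product:
  M: −2·[J]_M + [Y]_M + 2·[A]_M − [ξ_1]_M = −2·(1) + (1) + 2·(0) − (0) = -1
  L: −2·[J]_L + [Y]_L + 2·[A]_L − [ξ_1]_L = −2·(2) + (-1) + 2·(2) − (1) = -2
  T: −2·[J]_T + [Y]_T + 2·[A]_T − [ξ_1]_T = −2·(0) + (-2) + 2·(0) − (1) = -3
  Θ: −2·[J]_Θ + [Y]_Θ + 2·[A]_Θ − [ξ_1]_Θ = −2·(0) + (0) + 2·(0) − (2) = -2
Net dimensions [M⁻¹ L⁻² T⁻³ Θ⁻²] ≠ [1] — not dimensionless.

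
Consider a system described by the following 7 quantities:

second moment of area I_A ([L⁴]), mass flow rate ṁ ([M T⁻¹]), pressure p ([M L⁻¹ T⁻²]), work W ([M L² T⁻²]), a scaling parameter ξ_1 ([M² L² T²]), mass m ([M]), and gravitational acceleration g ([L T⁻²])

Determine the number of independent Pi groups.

There are 7 variables and 3 base dimensions (M, L, T).
The dimension matrix has rank 3.
Independent dimensionless groups: 7 − 3 = 4.

4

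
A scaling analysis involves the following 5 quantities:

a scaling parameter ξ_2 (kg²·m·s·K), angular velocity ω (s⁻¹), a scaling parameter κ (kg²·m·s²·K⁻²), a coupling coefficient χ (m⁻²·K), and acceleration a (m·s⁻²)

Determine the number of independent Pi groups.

There are 5 variables and 4 base dimensions (M, L, T, Θ).
The dimension matrix has rank 4.
Independent dimensionless groups: 5 − 4 = 1.

1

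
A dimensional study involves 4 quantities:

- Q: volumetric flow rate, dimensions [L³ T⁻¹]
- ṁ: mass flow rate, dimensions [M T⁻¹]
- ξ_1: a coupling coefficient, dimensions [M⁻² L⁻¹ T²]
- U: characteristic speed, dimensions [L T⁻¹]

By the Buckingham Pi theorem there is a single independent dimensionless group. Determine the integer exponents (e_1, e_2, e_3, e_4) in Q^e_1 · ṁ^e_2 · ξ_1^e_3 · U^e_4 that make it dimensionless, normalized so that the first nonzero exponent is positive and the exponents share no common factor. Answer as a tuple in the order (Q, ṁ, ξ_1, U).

(1, 4, 2, -1)

M: e_1·(0) + e_2·(1) + e_3·(-2) + e_4·(0) = 0
L: e_1·(3) + e_2·(0) + e_3·(-1) + e_4·(1) = 0
T: e_1·(-1) + e_2·(-1) + e_3·(2) + e_4·(-1) = 0
Solving this homogeneous linear system for the smallest-integer solution (first nonzero entry positive) gives (1, 4, 2, -1).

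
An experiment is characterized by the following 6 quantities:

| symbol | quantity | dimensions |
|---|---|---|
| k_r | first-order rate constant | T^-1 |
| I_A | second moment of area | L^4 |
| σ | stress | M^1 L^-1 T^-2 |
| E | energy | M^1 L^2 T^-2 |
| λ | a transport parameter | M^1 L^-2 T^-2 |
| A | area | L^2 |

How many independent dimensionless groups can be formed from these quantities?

3

There are 6 variables and 3 base dimensions (M, L, T).
The dimension matrix has rank 3.
Independent dimensionless groups: 6 − 3 = 3.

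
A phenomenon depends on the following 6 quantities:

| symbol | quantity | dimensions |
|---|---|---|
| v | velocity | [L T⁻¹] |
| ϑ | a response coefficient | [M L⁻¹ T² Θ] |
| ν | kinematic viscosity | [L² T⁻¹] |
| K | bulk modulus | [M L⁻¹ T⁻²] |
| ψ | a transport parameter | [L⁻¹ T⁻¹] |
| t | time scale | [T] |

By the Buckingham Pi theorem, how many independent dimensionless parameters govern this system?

2

There are 6 variables and 4 base dimensions (M, L, T, Θ).
The dimension matrix has rank 4.
Independent dimensionless groups: 6 − 4 = 2.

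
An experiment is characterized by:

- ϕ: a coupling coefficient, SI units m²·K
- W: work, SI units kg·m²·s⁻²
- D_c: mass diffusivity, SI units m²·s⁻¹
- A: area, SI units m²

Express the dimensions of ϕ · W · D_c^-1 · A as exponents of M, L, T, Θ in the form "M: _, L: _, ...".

Collect each base-dimension exponent across the product:
  M: (0) + (1) − (0) + (0) = 1
  L: (2) + (2) − (2) + (2) = 4
  T: (0) + (-2) − (-1) + (0) = -1
  Θ: (1) + (0) − (0) + (0) = 1
So the dimensions are [M L⁴ T⁻¹ Θ].

M: 1, L: 4, T: -1, Θ: 1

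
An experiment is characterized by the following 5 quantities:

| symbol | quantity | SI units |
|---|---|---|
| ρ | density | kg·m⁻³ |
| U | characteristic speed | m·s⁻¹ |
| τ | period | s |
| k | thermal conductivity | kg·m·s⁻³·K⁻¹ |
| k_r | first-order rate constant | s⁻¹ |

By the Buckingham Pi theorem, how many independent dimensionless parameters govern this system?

There are 5 variables and 4 base dimensions (M, L, T, Θ).
The dimension matrix has rank 4.
Independent dimensionless groups: 5 − 4 = 1.

1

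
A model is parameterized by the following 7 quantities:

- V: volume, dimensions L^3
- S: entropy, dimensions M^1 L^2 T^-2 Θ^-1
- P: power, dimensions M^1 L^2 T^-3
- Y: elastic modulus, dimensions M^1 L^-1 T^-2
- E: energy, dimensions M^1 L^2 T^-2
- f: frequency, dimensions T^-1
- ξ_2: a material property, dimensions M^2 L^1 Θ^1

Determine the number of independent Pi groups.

There are 7 variables and 4 base dimensions (M, L, T, Θ).
The dimension matrix has rank 4.
Independent dimensionless groups: 7 − 4 = 3.

3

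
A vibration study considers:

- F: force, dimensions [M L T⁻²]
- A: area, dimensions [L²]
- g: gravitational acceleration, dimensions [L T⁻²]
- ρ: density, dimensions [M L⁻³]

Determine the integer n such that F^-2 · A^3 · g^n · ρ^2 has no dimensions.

2

Balance the L exponent: (1)·n from g, plus −2·(1) + 3·(2) + 2·(-3) = -2 from the rest, must sum to zero.
n − 2 = 0, so n = 2.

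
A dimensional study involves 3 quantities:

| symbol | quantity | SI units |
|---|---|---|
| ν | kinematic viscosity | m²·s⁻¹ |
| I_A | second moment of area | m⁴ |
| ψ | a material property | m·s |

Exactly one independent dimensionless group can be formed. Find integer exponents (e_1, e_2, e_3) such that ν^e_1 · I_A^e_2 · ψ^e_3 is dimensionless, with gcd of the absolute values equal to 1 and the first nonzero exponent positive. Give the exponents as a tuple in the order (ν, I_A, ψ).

L: e_1·(2) + e_2·(4) + e_3·(1) = 0
T: e_1·(-1) + e_2·(0) + e_3·(1) = 0
Solving this homogeneous linear system for the smallest-integer solution (first nonzero entry positive) gives (4, -3, 4).

(4, -3, 4)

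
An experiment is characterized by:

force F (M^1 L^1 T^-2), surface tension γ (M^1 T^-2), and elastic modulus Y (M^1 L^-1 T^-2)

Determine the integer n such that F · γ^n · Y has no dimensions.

-2

Balance the M exponent: (1)·n from γ, plus (1) + (1) = 2 from the rest, must sum to zero.
n + 2 = 0, so n = -2.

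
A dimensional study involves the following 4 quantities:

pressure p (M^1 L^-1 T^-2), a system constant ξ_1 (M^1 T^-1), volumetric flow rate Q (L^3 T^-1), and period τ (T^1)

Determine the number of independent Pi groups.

There are 4 variables and 3 base dimensions (M, L, T).
The dimension matrix has rank 3.
Independent dimensionless groups: 4 − 3 = 1.

1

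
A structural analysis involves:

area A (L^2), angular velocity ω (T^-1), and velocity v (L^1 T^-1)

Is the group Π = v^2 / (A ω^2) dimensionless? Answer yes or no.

yes

Sum the exponent of each base dimension across the product:
  L: −[A]_L − 2·[ω]_L + 2·[v]_L = −(2) − 2·(0) + 2·(1) = 0
  T: −[A]_T − 2·[ω]_T + 2·[v]_T = −(0) − 2·(-1) + 2·(-1) = 0
All base exponents vanish — dimensionless.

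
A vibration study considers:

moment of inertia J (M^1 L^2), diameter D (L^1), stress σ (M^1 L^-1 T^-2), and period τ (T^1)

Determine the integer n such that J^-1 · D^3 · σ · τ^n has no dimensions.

2

Balance the T exponent: (1)·n from τ, plus −(0) + 3·(0) + (-2) = -2 from the rest, must sum to zero.
n − 2 = 0, so n = 2.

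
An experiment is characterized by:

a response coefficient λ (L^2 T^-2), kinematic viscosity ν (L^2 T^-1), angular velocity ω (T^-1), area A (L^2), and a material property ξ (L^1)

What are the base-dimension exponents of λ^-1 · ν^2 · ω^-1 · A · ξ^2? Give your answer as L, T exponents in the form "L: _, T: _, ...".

Collect each base-dimension exponent across the product:
  L: −(2) + 2·(2) − (0) + (2) + 2·(1) = 6
  T: −(-2) + 2·(-1) − (-1) + (0) + 2·(0) = 1
So the dimensions are [L⁶ T].

L: 6, T: 1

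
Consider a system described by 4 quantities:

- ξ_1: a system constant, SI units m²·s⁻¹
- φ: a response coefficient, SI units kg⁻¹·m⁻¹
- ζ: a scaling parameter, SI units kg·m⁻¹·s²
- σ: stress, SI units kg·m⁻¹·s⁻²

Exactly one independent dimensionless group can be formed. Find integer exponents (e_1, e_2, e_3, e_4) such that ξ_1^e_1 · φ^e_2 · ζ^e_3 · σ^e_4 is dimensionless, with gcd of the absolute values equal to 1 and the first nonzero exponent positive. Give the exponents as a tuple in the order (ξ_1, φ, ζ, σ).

M: e_1·(0) + e_2·(-1) + e_3·(1) + e_4·(1) = 0
L: e_1·(2) + e_2·(-1) + e_3·(-1) + e_4·(-1) = 0
T: e_1·(-1) + e_2·(0) + e_3·(2) + e_4·(-2) = 0
Solving this homogeneous linear system for the smallest-integer solution (first nonzero entry positive) gives (4, 4, 3, 1).

(4, 4, 3, 1)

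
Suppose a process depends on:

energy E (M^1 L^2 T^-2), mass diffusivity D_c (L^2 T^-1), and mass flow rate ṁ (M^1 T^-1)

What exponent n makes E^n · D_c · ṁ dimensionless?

Balance the M exponent: (1)·n from E, plus (0) + (1) = 1 from the rest, must sum to zero.
n + 1 = 0, so n = -1.

-1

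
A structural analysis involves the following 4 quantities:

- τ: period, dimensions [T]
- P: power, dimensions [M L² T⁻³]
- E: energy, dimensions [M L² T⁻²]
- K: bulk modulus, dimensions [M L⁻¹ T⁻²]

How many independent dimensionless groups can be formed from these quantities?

1

There are 4 variables and 3 base dimensions (M, L, T).
The dimension matrix has rank 3.
Independent dimensionless groups: 4 − 3 = 1.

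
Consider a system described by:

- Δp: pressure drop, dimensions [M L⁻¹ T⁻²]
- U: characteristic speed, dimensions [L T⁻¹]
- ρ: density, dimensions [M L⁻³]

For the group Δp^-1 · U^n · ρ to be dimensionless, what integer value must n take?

Balance the L exponent: (1)·n from U, plus −(-1) + (-3) = -2 from the rest, must sum to zero.
n − 2 = 0, so n = 2.

2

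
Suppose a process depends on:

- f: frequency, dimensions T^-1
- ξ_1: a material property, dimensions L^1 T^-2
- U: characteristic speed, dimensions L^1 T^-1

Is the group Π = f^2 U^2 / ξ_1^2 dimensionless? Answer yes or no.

yes

Sum the exponent of each base dimension across the product:
  L: 2·[f]_L − 2·[ξ_1]_L + 2·[U]_L = 2·(0) − 2·(1) + 2·(1) = 0
  T: 2·[f]_T − 2·[ξ_1]_T + 2·[U]_T = 2·(-1) − 2·(-2) + 2·(-1) = 0
All base exponents vanish — dimensionless.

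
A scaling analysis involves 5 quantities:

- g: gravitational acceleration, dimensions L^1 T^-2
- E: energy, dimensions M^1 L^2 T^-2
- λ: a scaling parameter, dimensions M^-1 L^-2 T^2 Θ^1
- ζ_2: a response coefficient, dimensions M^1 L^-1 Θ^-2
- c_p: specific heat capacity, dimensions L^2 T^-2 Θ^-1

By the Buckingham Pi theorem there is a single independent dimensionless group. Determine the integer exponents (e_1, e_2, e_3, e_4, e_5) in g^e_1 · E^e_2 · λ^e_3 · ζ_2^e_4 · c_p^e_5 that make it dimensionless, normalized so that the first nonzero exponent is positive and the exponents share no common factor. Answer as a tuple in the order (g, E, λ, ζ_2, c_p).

M: e_1·(0) + e_2·(1) + e_3·(-1) + e_4·(1) + e_5·(0) = 0
L: e_1·(1) + e_2·(2) + e_3·(-2) + e_4·(-1) + e_5·(2) = 0
T: e_1·(-2) + e_2·(-2) + e_3·(2) + e_4·(0) + e_5·(-2) = 0
Θ: e_1·(0) + e_2·(0) + e_3·(1) + e_4·(-2) + e_5·(-1) = 0
Solving this homogeneous linear system for the smallest-integer solution (first nonzero entry positive) gives (1, -3, -4, -1, -2).

(1, -3, -4, -1, -2)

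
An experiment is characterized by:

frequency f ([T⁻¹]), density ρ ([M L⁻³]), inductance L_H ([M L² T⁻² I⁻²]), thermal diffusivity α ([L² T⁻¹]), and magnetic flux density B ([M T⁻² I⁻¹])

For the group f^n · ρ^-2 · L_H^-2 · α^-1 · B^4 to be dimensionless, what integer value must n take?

Balance the T exponent: (-1)·n from f, plus −2·(0) − 2·(-2) − (-1) + 4·(-2) = -3 from the rest, must sum to zero.
−n − 3 = 0, so n = -3.

-3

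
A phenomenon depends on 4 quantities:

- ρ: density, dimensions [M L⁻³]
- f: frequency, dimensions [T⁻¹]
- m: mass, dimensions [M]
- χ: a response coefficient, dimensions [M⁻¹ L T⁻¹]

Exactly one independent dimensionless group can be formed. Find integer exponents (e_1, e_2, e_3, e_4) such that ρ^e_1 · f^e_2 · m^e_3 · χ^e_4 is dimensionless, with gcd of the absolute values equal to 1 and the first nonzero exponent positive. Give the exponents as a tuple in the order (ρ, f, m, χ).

M: e_1·(1) + e_2·(0) + e_3·(1) + e_4·(-1) = 0
L: e_1·(-3) + e_2·(0) + e_3·(0) + e_4·(1) = 0
T: e_1·(0) + e_2·(-1) + e_3·(0) + e_4·(-1) = 0
Solving this homogeneous linear system for the smallest-integer solution (first nonzero entry positive) gives (1, -3, 2, 3).

(1, -3, 2, 3)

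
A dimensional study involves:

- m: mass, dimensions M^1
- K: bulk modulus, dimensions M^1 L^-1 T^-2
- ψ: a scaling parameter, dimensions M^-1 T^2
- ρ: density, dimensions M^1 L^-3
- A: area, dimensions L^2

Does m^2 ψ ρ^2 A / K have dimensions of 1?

no

Sum the exponent of each base dimension across the product:
  M: 2·[m]_M − [K]_M + [ψ]_M + 2·[ρ]_M + [A]_M = 2·(1) − (1) + (-1) + 2·(1) + (0) = 2
  L: 2·[m]_L − [K]_L + [ψ]_L + 2·[ρ]_L + [A]_L = 2·(0) − (-1) + (0) + 2·(-3) + (2) = -3
  T: 2·[m]_T − [K]_T + [ψ]_T + 2·[ρ]_T + [A]_T = 2·(0) − (-2) + (2) + 2·(0) + (0) = 4
Net dimensions [M² L⁻³ T⁴] ≠ [1] — not dimensionless.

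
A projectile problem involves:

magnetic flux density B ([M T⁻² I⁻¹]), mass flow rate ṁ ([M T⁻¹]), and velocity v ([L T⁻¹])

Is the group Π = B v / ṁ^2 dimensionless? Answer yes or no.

no

Sum the exponent of each base dimension across the product:
  M: [B]_M − 2·[ṁ]_M + [v]_M = (1) − 2·(1) + (0) = -1
  L: [B]_L − 2·[ṁ]_L + [v]_L = (0) − 2·(0) + (1) = 1
  T: [B]_T − 2·[ṁ]_T + [v]_T = (-2) − 2·(-1) + (-1) = -1
  I: [B]_I − 2·[ṁ]_I + [v]_I = (-1) − 2·(0) + (0) = -1
Net dimensions [M⁻¹ L T⁻¹ I⁻¹] ≠ [1] — not dimensionless.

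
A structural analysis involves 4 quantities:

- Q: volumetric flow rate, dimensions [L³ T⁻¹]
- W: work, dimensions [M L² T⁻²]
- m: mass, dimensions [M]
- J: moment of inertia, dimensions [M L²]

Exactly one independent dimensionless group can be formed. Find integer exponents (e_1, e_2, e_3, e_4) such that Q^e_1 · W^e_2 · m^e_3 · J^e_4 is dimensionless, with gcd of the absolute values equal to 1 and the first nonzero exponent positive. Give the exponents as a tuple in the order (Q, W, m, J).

(2, -1, 3, -2)

M: e_1·(0) + e_2·(1) + e_3·(1) + e_4·(1) = 0
L: e_1·(3) + e_2·(2) + e_3·(0) + e_4·(2) = 0
T: e_1·(-1) + e_2·(-2) + e_3·(0) + e_4·(0) = 0
Solving this homogeneous linear system for the smallest-integer solution (first nonzero entry positive) gives (2, -1, 3, -2).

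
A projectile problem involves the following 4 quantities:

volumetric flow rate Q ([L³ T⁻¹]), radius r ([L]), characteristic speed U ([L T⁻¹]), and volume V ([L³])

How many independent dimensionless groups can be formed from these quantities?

There are 4 variables and 2 base dimensions (L, T).
The dimension matrix has rank 2.
Independent dimensionless groups: 4 − 2 = 2.

2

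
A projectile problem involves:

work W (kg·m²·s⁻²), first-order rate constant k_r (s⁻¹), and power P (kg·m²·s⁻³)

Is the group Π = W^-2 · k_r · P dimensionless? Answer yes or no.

Sum the exponent of each base dimension across the product:
  M: −2·[W]_M + [k_r]_M + [P]_M = −2·(1) + (0) + (1) = -1
  L: −2·[W]_L + [k_r]_L + [P]_L = −2·(2) + (0) + (2) = -2
  T: −2·[W]_T + [k_r]_T + [P]_T = −2·(-2) + (-1) + (-3) = 0
Net dimensions [M⁻¹ L⁻²] ≠ [1] — not dimensionless.

no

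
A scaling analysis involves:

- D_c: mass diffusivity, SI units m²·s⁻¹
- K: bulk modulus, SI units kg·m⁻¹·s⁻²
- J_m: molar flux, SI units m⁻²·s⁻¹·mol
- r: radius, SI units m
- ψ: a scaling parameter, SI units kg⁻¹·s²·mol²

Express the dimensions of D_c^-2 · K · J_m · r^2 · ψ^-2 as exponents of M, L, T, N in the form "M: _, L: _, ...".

Collect each base-dimension exponent across the product:
  M: −2·(0) + (1) + (0) + 2·(0) − 2·(-1) = 3
  L: −2·(2) + (-1) + (-2) + 2·(1) − 2·(0) = -5
  T: −2·(-1) + (-2) + (-1) + 2·(0) − 2·(2) = -5
  N: −2·(0) + (0) + (1) + 2·(0) − 2·(2) = -3
So the dimensions are [M³ L⁻⁵ T⁻⁵ N⁻³].

M: 3, L: -5, T: -5, N: -3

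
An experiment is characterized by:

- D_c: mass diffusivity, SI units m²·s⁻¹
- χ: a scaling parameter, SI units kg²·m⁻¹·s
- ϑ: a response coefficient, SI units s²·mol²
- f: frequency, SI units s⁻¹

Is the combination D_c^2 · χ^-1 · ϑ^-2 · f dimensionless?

Sum the exponent of each base dimension across the product:
  M: 2·[D_c]_M − [χ]_M − 2·[ϑ]_M + [f]_M = 2·(0) − (2) − 2·(0) + (0) = -2
  L: 2·[D_c]_L − [χ]_L − 2·[ϑ]_L + [f]_L = 2·(2) − (-1) − 2·(0) + (0) = 5
  T: 2·[D_c]_T − [χ]_T − 2·[ϑ]_T + [f]_T = 2·(-1) − (1) − 2·(2) + (-1) = -8
  N: 2·[D_c]_N − [χ]_N − 2·[ϑ]_N + [f]_N = 2·(0) − (0) − 2·(2) + (0) = -4
Net dimensions [M⁻² L⁵ T⁻⁸ N⁻⁴] ≠ [1] — not dimensionless.

no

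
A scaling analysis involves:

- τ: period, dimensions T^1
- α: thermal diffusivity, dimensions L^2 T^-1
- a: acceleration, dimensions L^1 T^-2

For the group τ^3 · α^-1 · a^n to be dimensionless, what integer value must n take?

2

Balance the L exponent: (1)·n from a, plus 3·(0) − (2) = -2 from the rest, must sum to zero.
n − 2 = 0, so n = 2.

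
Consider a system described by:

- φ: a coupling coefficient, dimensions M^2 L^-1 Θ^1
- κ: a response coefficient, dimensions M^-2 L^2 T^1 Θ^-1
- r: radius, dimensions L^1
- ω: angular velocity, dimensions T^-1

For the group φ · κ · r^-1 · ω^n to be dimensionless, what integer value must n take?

1

Balance the T exponent: (-1)·n from ω, plus (0) + (1) − (0) = 1 from the rest, must sum to zero.
−n + 1 = 0, so n = 1.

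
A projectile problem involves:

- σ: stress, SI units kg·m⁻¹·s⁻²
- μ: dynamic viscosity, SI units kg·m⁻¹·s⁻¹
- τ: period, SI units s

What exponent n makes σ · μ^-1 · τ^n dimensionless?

1

Balance the T exponent: (1)·n from τ, plus (-2) − (-1) = -1 from the rest, must sum to zero.
n − 1 = 0, so n = 1.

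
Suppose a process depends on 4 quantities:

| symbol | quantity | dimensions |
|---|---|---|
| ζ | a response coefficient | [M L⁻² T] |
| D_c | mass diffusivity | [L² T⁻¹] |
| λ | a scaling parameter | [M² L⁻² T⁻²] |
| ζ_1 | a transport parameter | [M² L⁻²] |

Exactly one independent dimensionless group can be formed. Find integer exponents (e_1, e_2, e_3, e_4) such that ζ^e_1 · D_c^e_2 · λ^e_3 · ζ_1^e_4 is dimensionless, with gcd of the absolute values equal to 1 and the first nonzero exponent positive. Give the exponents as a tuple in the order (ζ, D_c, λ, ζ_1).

M: e_1·(1) + e_2·(0) + e_3·(2) + e_4·(2) = 0
L: e_1·(-2) + e_2·(2) + e_3·(-2) + e_4·(-2) = 0
T: e_1·(1) + e_2·(-1) + e_3·(-2) + e_4·(0) = 0
Solving this homogeneous linear system for the smallest-integer solution (first nonzero entry positive) gives (4, 2, 1, -3).

(4, 2, 1, -3)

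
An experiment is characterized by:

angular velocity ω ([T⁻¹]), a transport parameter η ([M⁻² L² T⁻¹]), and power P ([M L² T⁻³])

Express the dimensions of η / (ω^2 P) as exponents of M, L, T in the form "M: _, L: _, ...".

Collect each base-dimension exponent across the product:
  M: −2·(0) + (-2) − (1) = -3
  L: −2·(0) + (2) − (2) = 0
  T: −2·(-1) + (-1) − (-3) = 4
So the dimensions are [M⁻³ T⁴].

M: -3, L: 0, T: 4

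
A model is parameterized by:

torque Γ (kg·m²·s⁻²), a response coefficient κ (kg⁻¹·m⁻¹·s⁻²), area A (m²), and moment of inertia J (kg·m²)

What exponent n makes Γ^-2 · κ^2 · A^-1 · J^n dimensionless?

Balance the M exponent: (1)·n from J, plus −2·(1) + 2·(-1) − (0) = -4 from the rest, must sum to zero.
n − 4 = 0, so n = 4.

4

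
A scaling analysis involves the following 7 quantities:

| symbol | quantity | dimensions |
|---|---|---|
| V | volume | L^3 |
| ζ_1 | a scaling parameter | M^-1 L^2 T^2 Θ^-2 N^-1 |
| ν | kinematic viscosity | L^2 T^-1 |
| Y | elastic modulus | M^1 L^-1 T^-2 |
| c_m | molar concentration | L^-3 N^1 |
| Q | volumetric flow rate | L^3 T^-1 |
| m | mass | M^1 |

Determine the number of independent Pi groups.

There are 7 variables and 5 base dimensions (M, L, T, Θ, N).
The dimension matrix has rank 5.
Independent dimensionless groups: 7 − 5 = 2.

2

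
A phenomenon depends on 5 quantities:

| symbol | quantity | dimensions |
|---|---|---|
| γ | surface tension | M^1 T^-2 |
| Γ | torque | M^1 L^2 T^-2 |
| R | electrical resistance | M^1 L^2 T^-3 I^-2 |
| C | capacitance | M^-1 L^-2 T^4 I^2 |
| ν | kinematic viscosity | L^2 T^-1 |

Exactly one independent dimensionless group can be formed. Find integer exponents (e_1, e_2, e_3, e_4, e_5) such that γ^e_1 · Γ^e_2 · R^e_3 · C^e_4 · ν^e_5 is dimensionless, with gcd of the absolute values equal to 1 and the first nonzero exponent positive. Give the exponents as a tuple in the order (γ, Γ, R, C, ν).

M: e_1·(1) + e_2·(1) + e_3·(1) + e_4·(-1) + e_5·(0) = 0
L: e_1·(0) + e_2·(2) + e_3·(2) + e_4·(-2) + e_5·(2) = 0
T: e_1·(-2) + e_2·(-2) + e_3·(-3) + e_4·(4) + e_5·(-1) = 0
I: e_1·(0) + e_2·(0) + e_3·(-2) + e_4·(2) + e_5·(0) = 0
Solving this homogeneous linear system for the smallest-integer solution (first nonzero entry positive) gives (1, -1, 1, 1, 1).

(1, -1, 1, 1, 1)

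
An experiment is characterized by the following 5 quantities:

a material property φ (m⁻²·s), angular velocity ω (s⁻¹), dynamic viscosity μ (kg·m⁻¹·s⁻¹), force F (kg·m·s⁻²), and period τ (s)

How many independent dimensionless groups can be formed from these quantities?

There are 5 variables and 3 base dimensions (M, L, T).
The dimension matrix has rank 3.
Independent dimensionless groups: 5 − 3 = 2.

2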